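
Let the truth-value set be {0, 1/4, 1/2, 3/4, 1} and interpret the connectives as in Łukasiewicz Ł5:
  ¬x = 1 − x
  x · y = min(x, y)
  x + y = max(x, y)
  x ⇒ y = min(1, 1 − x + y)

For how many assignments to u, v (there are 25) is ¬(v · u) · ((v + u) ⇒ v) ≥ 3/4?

value 1: 5 assignments (counts)
value 3/4: 6 assignments (counts)
value 1/2: 7 assignments
value 1/4: 5 assignments
value 0: 2 assignments
So 11 of the 25 assignments meet the threshold.

11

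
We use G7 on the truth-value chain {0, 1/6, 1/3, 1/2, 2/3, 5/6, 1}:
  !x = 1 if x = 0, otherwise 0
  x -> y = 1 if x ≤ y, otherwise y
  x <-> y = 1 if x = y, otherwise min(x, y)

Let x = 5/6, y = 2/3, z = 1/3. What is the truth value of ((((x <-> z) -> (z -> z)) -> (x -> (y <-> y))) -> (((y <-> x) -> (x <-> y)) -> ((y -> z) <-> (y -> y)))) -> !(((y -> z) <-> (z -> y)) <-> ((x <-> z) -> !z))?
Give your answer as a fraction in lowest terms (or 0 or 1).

1

x <-> z = 5/6 <-> 1/3 = 1/3
z -> z = 1/3 -> 1/3 = 1
(x <-> z) -> (z -> z) = 1/3 -> 1 = 1
y <-> y = 2/3 <-> 2/3 = 1
x -> (y <-> y) = 5/6 -> 1 = 1
((x <-> z) -> (z -> z)) -> (x -> (y <-> y)) = 1 -> 1 = 1
y <-> x = 2/3 <-> 5/6 = 2/3
x <-> y = 5/6 <-> 2/3 = 2/3
(y <-> x) -> (x <-> y) = 2/3 -> 2/3 = 1
y -> z = 2/3 -> 1/3 = 1/3
y -> y = 2/3 -> 2/3 = 1
(y -> z) <-> (y -> y) = 1/3 <-> 1 = 1/3
((y <-> x) -> (x <-> y)) -> ((y -> z) <-> (y -> y)) = 1 -> 1/3 = 1/3
(((x <-> z) -> (z -> z)) -> (x -> (y <-> y))) -> (((y <-> x) -> (x <-> y)) -> ((y -> z) <-> (y -> y))) = 1 -> 1/3 = 1/3
y -> z = 2/3 -> 1/3 = 1/3
z -> y = 1/3 -> 2/3 = 1
(y -> z) <-> (z -> y) = 1/3 <-> 1 = 1/3
x <-> z = 5/6 <-> 1/3 = 1/3
!z = !1/3 = 0
(x <-> z) -> !z = 1/3 -> 0 = 0
((y -> z) <-> (z -> y)) <-> ((x <-> z) -> !z) = 1/3 <-> 0 = 0
!(((y -> z) <-> (z -> y)) <-> ((x <-> z) -> !z)) = !0 = 1
((((x <-> z) -> (z -> z)) -> (x -> (y <-> y))) -> (((y <-> x) -> (x <-> y)) -> ((y -> z) <-> (y -> y)))) -> !(((y -> z) <-> (z -> y)) <-> ((x <-> z) -> !z)) = 1/3 -> 1 = 1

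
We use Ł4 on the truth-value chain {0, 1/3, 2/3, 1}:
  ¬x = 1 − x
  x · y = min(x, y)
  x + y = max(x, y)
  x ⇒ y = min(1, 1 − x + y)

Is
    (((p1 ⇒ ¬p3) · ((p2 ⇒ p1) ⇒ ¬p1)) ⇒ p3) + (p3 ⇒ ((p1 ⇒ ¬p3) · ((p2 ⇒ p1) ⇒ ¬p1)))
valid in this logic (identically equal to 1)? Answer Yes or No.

Yes

At p1 = 0, p2 = 0, p3 = 2/3, for instance:
¬p3 = ¬2/3 = 1/3
p1 ⇒ ¬p3 = 0 ⇒ 1/3 = 1
p2 ⇒ p1 = 0 ⇒ 0 = 1
¬p1 = ¬0 = 1
(p2 ⇒ p1) ⇒ ¬p1 = 1 ⇒ 1 = 1
(p1 ⇒ ¬p3) · ((p2 ⇒ p1) ⇒ ¬p1) = 1 · 1 = 1
((p1 ⇒ ¬p3) · ((p2 ⇒ p1) ⇒ ¬p1)) ⇒ p3 = 1 ⇒ 2/3 = 2/3
p3 ⇒ ((p1 ⇒ ¬p3) · ((p2 ⇒ p1) ⇒ ¬p1)) = 2/3 ⇒ 1 = 1
(((p1 ⇒ ¬p3) · ((p2 ⇒ p1) ⇒ ¬p1)) ⇒ p3) + (p3 ⇒ ((p1 ⇒ ¬p3) · ((p2 ⇒ p1) ⇒ ¬p1))) = 2/3 + 1 = 1
and checking the remaining 63 assignments likewise gives ≥ 1 in every case.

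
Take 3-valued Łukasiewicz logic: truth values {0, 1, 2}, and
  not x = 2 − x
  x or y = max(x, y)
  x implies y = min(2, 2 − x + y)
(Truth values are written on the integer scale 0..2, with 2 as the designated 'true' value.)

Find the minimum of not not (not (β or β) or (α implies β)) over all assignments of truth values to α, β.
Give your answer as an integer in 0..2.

Take α = 2, β = 1:
β or β = 1 or 1 = 1
not (β or β) = not 1 = 1
α implies β = 2 implies 1 = 1
not (β or β) or (α implies β) = 1 or 1 = 1
not (not (β or β) or (α implies β)) = not 1 = 1
not not (not (β or β) or (α implies β)) = not 1 = 1
No assignment yields a value below 1, so this is the minimum.

1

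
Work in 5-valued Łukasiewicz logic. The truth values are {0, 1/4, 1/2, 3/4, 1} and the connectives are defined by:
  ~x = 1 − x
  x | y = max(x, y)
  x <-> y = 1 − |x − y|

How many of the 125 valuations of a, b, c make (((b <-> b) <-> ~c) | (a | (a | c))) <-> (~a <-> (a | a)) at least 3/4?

50

value 1: 15 assignments (counts)
value 3/4: 35 assignments (counts)
value 1/2: 30 assignments
value 1/4: 10 assignments
value 0: 35 assignments
So 50 of the 125 assignments meet the threshold.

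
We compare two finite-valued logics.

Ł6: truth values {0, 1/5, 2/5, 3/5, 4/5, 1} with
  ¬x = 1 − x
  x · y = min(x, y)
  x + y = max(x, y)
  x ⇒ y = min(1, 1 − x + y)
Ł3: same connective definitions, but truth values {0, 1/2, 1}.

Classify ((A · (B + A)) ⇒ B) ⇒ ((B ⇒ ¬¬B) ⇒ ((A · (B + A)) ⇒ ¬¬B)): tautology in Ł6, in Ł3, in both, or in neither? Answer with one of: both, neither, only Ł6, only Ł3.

both

In Ł6: every assignment gives 1 — tautology.
In Ł3: every assignment gives 1 — tautology.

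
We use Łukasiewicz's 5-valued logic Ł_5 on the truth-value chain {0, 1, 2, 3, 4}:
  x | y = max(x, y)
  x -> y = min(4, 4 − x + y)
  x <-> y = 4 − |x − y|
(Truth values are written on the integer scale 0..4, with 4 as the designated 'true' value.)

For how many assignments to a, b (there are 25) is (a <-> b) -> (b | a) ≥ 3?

value 4: 17 assignments (counts)
value 3: 3 assignments (counts)
value 2: 3 assignments
value 1: 1 assignment
value 0: 1 assignment
So 20 of the 25 assignments meet the threshold.

20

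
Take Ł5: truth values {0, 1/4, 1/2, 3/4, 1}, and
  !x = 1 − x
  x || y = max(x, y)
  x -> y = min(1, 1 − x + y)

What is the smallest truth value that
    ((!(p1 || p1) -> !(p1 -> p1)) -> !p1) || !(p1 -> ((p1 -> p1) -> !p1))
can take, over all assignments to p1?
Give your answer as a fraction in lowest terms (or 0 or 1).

Take p1 = 3/4:
p1 || p1 = 3/4 || 3/4 = 3/4
!(p1 || p1) = !3/4 = 1/4
p1 -> p1 = 3/4 -> 3/4 = 1
!(p1 -> p1) = !1 = 0
!(p1 || p1) -> !(p1 -> p1) = 1/4 -> 0 = 3/4
!p1 = !3/4 = 1/4
(!(p1 || p1) -> !(p1 -> p1)) -> !p1 = 3/4 -> 1/4 = 1/2
p1 -> p1 = 3/4 -> 3/4 = 1
!p1 = !3/4 = 1/4
(p1 -> p1) -> !p1 = 1 -> 1/4 = 1/4
p1 -> ((p1 -> p1) -> !p1) = 3/4 -> 1/4 = 1/2
!(p1 -> ((p1 -> p1) -> !p1)) = !1/2 = 1/2
((!(p1 || p1) -> !(p1 -> p1)) -> !p1) || !(p1 -> ((p1 -> p1) -> !p1)) = 1/2 || 1/2 = 1/2
No assignment yields a value below 1/2, so this is the minimum.

1/2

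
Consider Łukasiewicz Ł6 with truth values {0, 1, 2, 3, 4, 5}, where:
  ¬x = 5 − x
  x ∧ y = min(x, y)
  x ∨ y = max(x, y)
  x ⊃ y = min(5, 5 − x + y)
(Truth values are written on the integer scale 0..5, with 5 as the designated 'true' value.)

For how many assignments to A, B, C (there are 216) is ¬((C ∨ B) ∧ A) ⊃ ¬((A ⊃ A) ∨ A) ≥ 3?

81

value 5: 11 assignments (counts)
value 4: 29 assignments (counts)
value 3: 41 assignments (counts)
value 2: 47 assignments
value 1: 47 assignments
value 0: 41 assignments
So 81 of the 216 assignments meet the threshold.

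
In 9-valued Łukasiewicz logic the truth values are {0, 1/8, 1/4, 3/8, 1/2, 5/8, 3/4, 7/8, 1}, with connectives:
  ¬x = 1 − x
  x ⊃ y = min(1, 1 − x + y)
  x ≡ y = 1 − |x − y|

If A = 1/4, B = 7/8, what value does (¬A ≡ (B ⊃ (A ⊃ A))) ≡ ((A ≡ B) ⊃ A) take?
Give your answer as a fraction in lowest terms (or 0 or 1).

¬A = ¬1/4 = 3/4
A ⊃ A = 1/4 ⊃ 1/4 = 1
B ⊃ (A ⊃ A) = 7/8 ⊃ 1 = 1
¬A ≡ (B ⊃ (A ⊃ A)) = 3/4 ≡ 1 = 3/4
A ≡ B = 1/4 ≡ 7/8 = 3/8
(A ≡ B) ⊃ A = 3/8 ⊃ 1/4 = 7/8
(¬A ≡ (B ⊃ (A ⊃ A))) ≡ ((A ≡ B) ⊃ A) = 3/4 ≡ 7/8 = 7/8

7/8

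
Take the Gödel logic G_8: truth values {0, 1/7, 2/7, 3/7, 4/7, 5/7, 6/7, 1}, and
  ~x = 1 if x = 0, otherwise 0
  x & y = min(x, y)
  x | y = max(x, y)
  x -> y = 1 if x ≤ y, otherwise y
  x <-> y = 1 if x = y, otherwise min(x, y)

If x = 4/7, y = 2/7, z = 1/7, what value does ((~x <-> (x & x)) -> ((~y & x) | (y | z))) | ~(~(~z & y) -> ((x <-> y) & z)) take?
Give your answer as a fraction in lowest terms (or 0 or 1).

~x = ~4/7 = 0
x & x = 4/7 & 4/7 = 4/7
~x <-> (x & x) = 0 <-> 4/7 = 0
~y = ~2/7 = 0
~y & x = 0 & 4/7 = 0
y | z = 2/7 | 1/7 = 2/7
(~y & x) | (y | z) = 0 | 2/7 = 2/7
(~x <-> (x & x)) -> ((~y & x) | (y | z)) = 0 -> 2/7 = 1
~z = ~1/7 = 0
~z & y = 0 & 2/7 = 0
~(~z & y) = ~0 = 1
x <-> y = 4/7 <-> 2/7 = 2/7
(x <-> y) & z = 2/7 & 1/7 = 1/7
~(~z & y) -> ((x <-> y) & z) = 1 -> 1/7 = 1/7
~(~(~z & y) -> ((x <-> y) & z)) = ~1/7 = 0
((~x <-> (x & x)) -> ((~y & x) | (y | z))) | ~(~(~z & y) -> ((x <-> y) & z)) = 1 | 0 = 1

1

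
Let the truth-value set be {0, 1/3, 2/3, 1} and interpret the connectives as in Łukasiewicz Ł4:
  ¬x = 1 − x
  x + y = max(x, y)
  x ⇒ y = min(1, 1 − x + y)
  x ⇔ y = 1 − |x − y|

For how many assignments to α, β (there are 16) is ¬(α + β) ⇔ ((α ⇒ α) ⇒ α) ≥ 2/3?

α = 0, β = 0 ↦ 0  <
α = 0, β = 1/3 ↦ 1/3  <
α = 0, β = 2/3 ↦ 2/3  ≥
α = 0, β = 1 ↦ 1  ≥
α = 1/3, β = 0 ↦ 2/3  ≥
α = 1/3, β = 1/3 ↦ 2/3  ≥
α = 1/3, β = 2/3 ↦ 1  ≥
α = 1/3, β = 1 ↦ 2/3  ≥
α = 2/3, β = 0 ↦ 2/3  ≥
α = 2/3, β = 1/3 ↦ 2/3  ≥
α = 2/3, β = 2/3 ↦ 2/3  ≥
α = 2/3, β = 1 ↦ 1/3  <
α = 1, β = 0 ↦ 0  <
α = 1, β = 1/3 ↦ 0  <
α = 1, β = 2/3 ↦ 0  <
α = 1, β = 1 ↦ 0  <
So 9 of the 16 assignments meet the threshold.

9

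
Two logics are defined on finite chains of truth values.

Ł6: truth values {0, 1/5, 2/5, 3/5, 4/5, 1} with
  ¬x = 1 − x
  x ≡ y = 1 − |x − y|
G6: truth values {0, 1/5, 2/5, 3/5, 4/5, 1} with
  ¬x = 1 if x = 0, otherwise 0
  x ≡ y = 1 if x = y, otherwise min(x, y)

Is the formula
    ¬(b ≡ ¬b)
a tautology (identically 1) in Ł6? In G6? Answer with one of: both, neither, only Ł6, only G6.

In Ł6: at b = 1/5 the value is 3/5 — not a tautology.
In G6: every assignment gives 1 — tautology.

only G6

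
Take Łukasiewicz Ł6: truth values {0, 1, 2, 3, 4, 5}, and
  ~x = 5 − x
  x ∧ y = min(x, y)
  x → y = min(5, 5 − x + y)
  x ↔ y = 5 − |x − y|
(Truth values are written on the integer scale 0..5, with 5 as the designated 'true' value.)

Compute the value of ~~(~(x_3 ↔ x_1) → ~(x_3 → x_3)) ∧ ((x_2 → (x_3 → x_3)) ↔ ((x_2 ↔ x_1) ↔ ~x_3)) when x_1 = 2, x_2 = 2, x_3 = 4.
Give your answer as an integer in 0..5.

1

x_3 ↔ x_1 = 4 ↔ 2 = 3
~(x_3 ↔ x_1) = ~3 = 2
x_3 → x_3 = 4 → 4 = 5
~(x_3 → x_3) = ~5 = 0
~(x_3 ↔ x_1) → ~(x_3 → x_3) = 2 → 0 = 3
~(~(x_3 ↔ x_1) → ~(x_3 → x_3)) = ~3 = 2
~~(~(x_3 ↔ x_1) → ~(x_3 → x_3)) = ~2 = 3
x_3 → x_3 = 4 → 4 = 5
x_2 → (x_3 → x_3) = 2 → 5 = 5
x_2 ↔ x_1 = 2 ↔ 2 = 5
~x_3 = ~4 = 1
(x_2 ↔ x_1) ↔ ~x_3 = 5 ↔ 1 = 1
(x_2 → (x_3 → x_3)) ↔ ((x_2 ↔ x_1) ↔ ~x_3) = 5 ↔ 1 = 1
~~(~(x_3 ↔ x_1) → ~(x_3 → x_3)) ∧ ((x_2 → (x_3 → x_3)) ↔ ((x_2 ↔ x_1) ↔ ~x_3)) = 3 ∧ 1 = 1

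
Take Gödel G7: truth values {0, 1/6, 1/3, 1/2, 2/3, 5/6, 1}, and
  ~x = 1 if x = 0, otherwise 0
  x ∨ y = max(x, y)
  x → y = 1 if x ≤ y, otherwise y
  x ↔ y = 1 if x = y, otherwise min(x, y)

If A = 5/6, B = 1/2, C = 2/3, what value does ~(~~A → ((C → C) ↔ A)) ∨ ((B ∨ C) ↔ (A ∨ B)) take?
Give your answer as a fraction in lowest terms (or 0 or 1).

2/3

~A = ~5/6 = 0
~~A = ~0 = 1
C → C = 2/3 → 2/3 = 1
(C → C) ↔ A = 1 ↔ 5/6 = 5/6
~~A → ((C → C) ↔ A) = 1 → 5/6 = 5/6
~(~~A → ((C → C) ↔ A)) = ~5/6 = 0
B ∨ C = 1/2 ∨ 2/3 = 2/3
A ∨ B = 5/6 ∨ 1/2 = 5/6
(B ∨ C) ↔ (A ∨ B) = 2/3 ↔ 5/6 = 2/3
~(~~A → ((C → C) ↔ A)) ∨ ((B ∨ C) ↔ (A ∨ B)) = 0 ∨ 2/3 = 2/3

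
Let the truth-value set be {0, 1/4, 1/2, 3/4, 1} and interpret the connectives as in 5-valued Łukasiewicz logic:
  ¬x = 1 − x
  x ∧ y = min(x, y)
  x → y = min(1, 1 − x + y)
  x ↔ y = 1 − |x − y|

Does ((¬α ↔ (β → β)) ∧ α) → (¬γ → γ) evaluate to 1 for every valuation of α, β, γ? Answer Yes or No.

No

Counterexample: take α = 1/4, β = 0, γ = 0.
¬α = ¬1/4 = 3/4
β → β = 0 → 0 = 1
¬α ↔ (β → β) = 3/4 ↔ 1 = 3/4
(¬α ↔ (β → β)) ∧ α = 3/4 ∧ 1/4 = 1/4
¬γ = ¬0 = 1
¬γ → γ = 1 → 0 = 0
((¬α ↔ (β → β)) ∧ α) → (¬γ → γ) = 1/4 → 0 = 3/4
This gives 3/4 ≠ 1.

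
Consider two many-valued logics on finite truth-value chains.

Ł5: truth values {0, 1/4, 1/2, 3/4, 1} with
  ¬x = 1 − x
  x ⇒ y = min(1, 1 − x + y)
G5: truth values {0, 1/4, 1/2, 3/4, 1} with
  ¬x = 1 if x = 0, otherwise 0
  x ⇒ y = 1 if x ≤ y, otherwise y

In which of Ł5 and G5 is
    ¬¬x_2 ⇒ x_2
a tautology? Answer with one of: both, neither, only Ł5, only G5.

In Ł5: every assignment gives 1 — tautology.
In G5: at x_2 = 1/4 the value is 1/4 — not a tautology.

only Ł5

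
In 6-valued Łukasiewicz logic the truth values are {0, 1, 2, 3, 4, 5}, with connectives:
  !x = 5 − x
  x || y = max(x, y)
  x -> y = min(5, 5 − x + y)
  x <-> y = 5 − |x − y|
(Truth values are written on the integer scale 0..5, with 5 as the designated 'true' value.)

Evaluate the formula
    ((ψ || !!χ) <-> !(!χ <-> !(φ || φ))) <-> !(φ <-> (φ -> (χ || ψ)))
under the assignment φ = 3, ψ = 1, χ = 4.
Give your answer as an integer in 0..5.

5

!χ = !4 = 1
!!χ = !1 = 4
ψ || !!χ = 1 || 4 = 4
!χ = !4 = 1
φ || φ = 3 || 3 = 3
!(φ || φ) = !3 = 2
!χ <-> !(φ || φ) = 1 <-> 2 = 4
!(!χ <-> !(φ || φ)) = !4 = 1
(ψ || !!χ) <-> !(!χ <-> !(φ || φ)) = 4 <-> 1 = 2
χ || ψ = 4 || 1 = 4
φ -> (χ || ψ) = 3 -> 4 = 5
φ <-> (φ -> (χ || ψ)) = 3 <-> 5 = 3
!(φ <-> (φ -> (χ || ψ))) = !3 = 2
((ψ || !!χ) <-> !(!χ <-> !(φ || φ))) <-> !(φ <-> (φ -> (χ || ψ))) = 2 <-> 2 = 5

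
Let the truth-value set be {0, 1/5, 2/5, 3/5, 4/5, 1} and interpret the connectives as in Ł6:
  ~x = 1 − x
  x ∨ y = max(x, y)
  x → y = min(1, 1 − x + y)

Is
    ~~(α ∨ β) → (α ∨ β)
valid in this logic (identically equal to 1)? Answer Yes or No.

At α = 1/5, β = 1/5, for instance:
α ∨ β = 1/5 ∨ 1/5 = 1/5
~(α ∨ β) = ~1/5 = 4/5
~~(α ∨ β) = ~4/5 = 1/5
~~(α ∨ β) → (α ∨ β) = 1/5 → 1/5 = 1
and checking the remaining 35 assignments likewise gives ≥ 1 in every case.

Yes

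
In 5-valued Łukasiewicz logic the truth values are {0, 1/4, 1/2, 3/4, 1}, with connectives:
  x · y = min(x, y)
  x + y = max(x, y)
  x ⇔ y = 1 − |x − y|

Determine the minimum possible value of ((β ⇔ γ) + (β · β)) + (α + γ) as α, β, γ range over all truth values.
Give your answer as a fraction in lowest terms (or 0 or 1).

Take α = 0, β = 0, γ = 1/2:
β ⇔ γ = 0 ⇔ 1/2 = 1/2
β · β = 0 · 0 = 0
(β ⇔ γ) + (β · β) = 1/2 + 0 = 1/2
α + γ = 0 + 1/2 = 1/2
((β ⇔ γ) + (β · β)) + (α + γ) = 1/2 + 1/2 = 1/2
No assignment yields a value below 1/2, so this is the minimum.

1/2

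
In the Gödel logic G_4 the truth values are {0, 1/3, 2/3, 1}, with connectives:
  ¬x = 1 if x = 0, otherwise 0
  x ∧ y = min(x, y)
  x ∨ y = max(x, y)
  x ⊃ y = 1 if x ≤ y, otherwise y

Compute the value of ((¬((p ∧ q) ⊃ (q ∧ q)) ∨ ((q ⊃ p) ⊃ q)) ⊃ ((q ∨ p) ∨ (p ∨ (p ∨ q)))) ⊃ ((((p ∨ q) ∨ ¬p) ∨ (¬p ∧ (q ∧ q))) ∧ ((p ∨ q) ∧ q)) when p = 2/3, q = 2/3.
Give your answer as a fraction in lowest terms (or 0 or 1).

2/3

p ∧ q = 2/3 ∧ 2/3 = 2/3
q ∧ q = 2/3 ∧ 2/3 = 2/3
(p ∧ q) ⊃ (q ∧ q) = 2/3 ⊃ 2/3 = 1
¬((p ∧ q) ⊃ (q ∧ q)) = ¬1 = 0
q ⊃ p = 2/3 ⊃ 2/3 = 1
(q ⊃ p) ⊃ q = 1 ⊃ 2/3 = 2/3
¬((p ∧ q) ⊃ (q ∧ q)) ∨ ((q ⊃ p) ⊃ q) = 0 ∨ 2/3 = 2/3
q ∨ p = 2/3 ∨ 2/3 = 2/3
p ∨ q = 2/3 ∨ 2/3 = 2/3
p ∨ (p ∨ q) = 2/3 ∨ 2/3 = 2/3
(q ∨ p) ∨ (p ∨ (p ∨ q)) = 2/3 ∨ 2/3 = 2/3
(¬((p ∧ q) ⊃ (q ∧ q)) ∨ ((q ⊃ p) ⊃ q)) ⊃ ((q ∨ p) ∨ (p ∨ (p ∨ q))) = 2/3 ⊃ 2/3 = 1
p ∨ q = 2/3 ∨ 2/3 = 2/3
¬p = ¬2/3 = 0
(p ∨ q) ∨ ¬p = 2/3 ∨ 0 = 2/3
¬p = ¬2/3 = 0
q ∧ q = 2/3 ∧ 2/3 = 2/3
¬p ∧ (q ∧ q) = 0 ∧ 2/3 = 0
((p ∨ q) ∨ ¬p) ∨ (¬p ∧ (q ∧ q)) = 2/3 ∨ 0 = 2/3
p ∨ q = 2/3 ∨ 2/3 = 2/3
(p ∨ q) ∧ q = 2/3 ∧ 2/3 = 2/3
(((p ∨ q) ∨ ¬p) ∨ (¬p ∧ (q ∧ q))) ∧ ((p ∨ q) ∧ q) = 2/3 ∧ 2/3 = 2/3
((¬((p ∧ q) ⊃ (q ∧ q)) ∨ ((q ⊃ p) ⊃ q)) ⊃ ((q ∨ p) ∨ (p ∨ (p ∨ q)))) ⊃ ((((p ∨ q) ∨ ¬p) ∨ (¬p ∧ (q ∧ q))) ∧ ((p ∨ q) ∧ q)) = 1 ⊃ 2/3 = 2/3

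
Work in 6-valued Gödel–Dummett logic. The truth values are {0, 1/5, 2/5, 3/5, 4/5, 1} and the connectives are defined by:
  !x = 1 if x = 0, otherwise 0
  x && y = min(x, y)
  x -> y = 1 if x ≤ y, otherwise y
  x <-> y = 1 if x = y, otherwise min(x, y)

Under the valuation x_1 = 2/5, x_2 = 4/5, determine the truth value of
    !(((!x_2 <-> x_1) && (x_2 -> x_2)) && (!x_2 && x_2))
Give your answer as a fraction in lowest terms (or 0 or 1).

1

!x_2 = !4/5 = 0
!x_2 <-> x_1 = 0 <-> 2/5 = 0
x_2 -> x_2 = 4/5 -> 4/5 = 1
(!x_2 <-> x_1) && (x_2 -> x_2) = 0 && 1 = 0
!x_2 = !4/5 = 0
!x_2 && x_2 = 0 && 4/5 = 0
((!x_2 <-> x_1) && (x_2 -> x_2)) && (!x_2 && x_2) = 0 && 0 = 0
!(((!x_2 <-> x_1) && (x_2 -> x_2)) && (!x_2 && x_2)) = !0 = 1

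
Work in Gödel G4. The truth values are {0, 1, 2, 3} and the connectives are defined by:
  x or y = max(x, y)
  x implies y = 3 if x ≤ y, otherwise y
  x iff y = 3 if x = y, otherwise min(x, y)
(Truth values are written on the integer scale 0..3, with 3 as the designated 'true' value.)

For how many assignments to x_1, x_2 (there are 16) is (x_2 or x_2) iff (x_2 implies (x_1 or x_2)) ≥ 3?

4

x_1 = 0, x_2 = 0 ↦ 0  <
x_1 = 0, x_2 = 1 ↦ 1  <
x_1 = 0, x_2 = 2 ↦ 2  <
x_1 = 0, x_2 = 3 ↦ 3  ≥
x_1 = 1, x_2 = 0 ↦ 0  <
x_1 = 1, x_2 = 1 ↦ 1  <
x_1 = 1, x_2 = 2 ↦ 2  <
x_1 = 1, x_2 = 3 ↦ 3  ≥
x_1 = 2, x_2 = 0 ↦ 0  <
x_1 = 2, x_2 = 1 ↦ 1  <
x_1 = 2, x_2 = 2 ↦ 2  <
x_1 = 2, x_2 = 3 ↦ 3  ≥
x_1 = 3, x_2 = 0 ↦ 0  <
x_1 = 3, x_2 = 1 ↦ 1  <
x_1 = 3, x_2 = 2 ↦ 2  <
x_1 = 3, x_2 = 3 ↦ 3  ≥
So 4 of the 16 assignments meet the threshold.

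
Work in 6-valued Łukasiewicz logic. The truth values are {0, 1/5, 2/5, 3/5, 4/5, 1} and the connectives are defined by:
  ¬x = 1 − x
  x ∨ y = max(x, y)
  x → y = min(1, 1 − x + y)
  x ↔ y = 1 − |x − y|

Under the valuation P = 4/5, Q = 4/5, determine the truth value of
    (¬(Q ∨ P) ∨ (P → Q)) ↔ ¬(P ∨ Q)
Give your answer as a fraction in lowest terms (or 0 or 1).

1/5

Q ∨ P = 4/5 ∨ 4/5 = 4/5
¬(Q ∨ P) = ¬4/5 = 1/5
P → Q = 4/5 → 4/5 = 1
¬(Q ∨ P) ∨ (P → Q) = 1/5 ∨ 1 = 1
P ∨ Q = 4/5 ∨ 4/5 = 4/5
¬(P ∨ Q) = ¬4/5 = 1/5
(¬(Q ∨ P) ∨ (P → Q)) ↔ ¬(P ∨ Q) = 1 ↔ 1/5 = 1/5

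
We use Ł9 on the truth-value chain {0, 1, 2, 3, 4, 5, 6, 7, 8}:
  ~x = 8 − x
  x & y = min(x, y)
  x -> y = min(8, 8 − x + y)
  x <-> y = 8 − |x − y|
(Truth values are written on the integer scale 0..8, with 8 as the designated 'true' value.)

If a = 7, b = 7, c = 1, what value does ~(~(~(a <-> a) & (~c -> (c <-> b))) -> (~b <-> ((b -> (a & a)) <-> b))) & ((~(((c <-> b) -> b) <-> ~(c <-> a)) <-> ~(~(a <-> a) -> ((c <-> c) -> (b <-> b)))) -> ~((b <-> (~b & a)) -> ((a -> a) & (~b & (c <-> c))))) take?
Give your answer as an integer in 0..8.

3

a <-> a = 7 <-> 7 = 8
~(a <-> a) = ~8 = 0
~c = ~1 = 7
c <-> b = 1 <-> 7 = 2
~c -> (c <-> b) = 7 -> 2 = 3
~(a <-> a) & (~c -> (c <-> b)) = 0 & 3 = 0
~(~(a <-> a) & (~c -> (c <-> b))) = ~0 = 8
~b = ~7 = 1
a & a = 7 & 7 = 7
b -> (a & a) = 7 -> 7 = 8
(b -> (a & a)) <-> b = 8 <-> 7 = 7
~b <-> ((b -> (a & a)) <-> b) = 1 <-> 7 = 2
~(~(a <-> a) & (~c -> (c <-> b))) -> (~b <-> ((b -> (a & a)) <-> b)) = 8 -> 2 = 2
~(~(~(a <-> a) & (~c -> (c <-> b))) -> (~b <-> ((b -> (a & a)) <-> b))) = ~2 = 6
c <-> b = 1 <-> 7 = 2
(c <-> b) -> b = 2 -> 7 = 8
c <-> a = 1 <-> 7 = 2
~(c <-> a) = ~2 = 6
((c <-> b) -> b) <-> ~(c <-> a) = 8 <-> 6 = 6
~(((c <-> b) -> b) <-> ~(c <-> a)) = ~6 = 2
a <-> a = 7 <-> 7 = 8
~(a <-> a) = ~8 = 0
c <-> c = 1 <-> 1 = 8
b <-> b = 7 <-> 7 = 8
(c <-> c) -> (b <-> b) = 8 -> 8 = 8
~(a <-> a) -> ((c <-> c) -> (b <-> b)) = 0 -> 8 = 8
~(~(a <-> a) -> ((c <-> c) -> (b <-> b))) = ~8 = 0
~(((c <-> b) -> b) <-> ~(c <-> a)) <-> ~(~(a <-> a) -> ((c <-> c) -> (b <-> b))) = 2 <-> 0 = 6
~b = ~7 = 1
~b & a = 1 & 7 = 1
b <-> (~b & a) = 7 <-> 1 = 2
a -> a = 7 -> 7 = 8
~b = ~7 = 1
c <-> c = 1 <-> 1 = 8
~b & (c <-> c) = 1 & 8 = 1
(a -> a) & (~b & (c <-> c)) = 8 & 1 = 1
(b <-> (~b & a)) -> ((a -> a) & (~b & (c <-> c))) = 2 -> 1 = 7
~((b <-> (~b & a)) -> ((a -> a) & (~b & (c <-> c)))) = ~7 = 1
(~(((c <-> b) -> b) <-> ~(c <-> a)) <-> ~(~(a <-> a) -> ((c <-> c) -> (b <-> b)))) -> ~((b <-> (~b & a)) -> ((a -> a) & (~b & (c <-> c)))) = 6 -> 1 = 3
~(~(~(a <-> a) & (~c -> (c <-> b))) -> (~b <-> ((b -> (a & a)) <-> b))) & ((~(((c <-> b) -> b) <-> ~(c <-> a)) <-> ~(~(a <-> a) -> ((c <-> c) -> (b <-> b)))) -> ~((b <-> (~b & a)) -> ((a -> a) & (~b & (c <-> c))))) = 6 & 3 = 3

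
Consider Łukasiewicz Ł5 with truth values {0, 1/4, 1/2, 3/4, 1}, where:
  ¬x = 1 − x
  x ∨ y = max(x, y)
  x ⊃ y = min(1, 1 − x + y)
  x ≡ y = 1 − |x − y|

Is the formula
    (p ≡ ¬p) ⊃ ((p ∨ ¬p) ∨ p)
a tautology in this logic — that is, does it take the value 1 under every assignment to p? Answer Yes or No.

No

Counterexample: take p = 1/2.
¬p = ¬1/2 = 1/2
p ≡ ¬p = 1/2 ≡ 1/2 = 1
¬p = ¬1/2 = 1/2
p ∨ ¬p = 1/2 ∨ 1/2 = 1/2
(p ∨ ¬p) ∨ p = 1/2 ∨ 1/2 = 1/2
(p ≡ ¬p) ⊃ ((p ∨ ¬p) ∨ p) = 1 ⊃ 1/2 = 1/2
This gives 1/2 ≠ 1.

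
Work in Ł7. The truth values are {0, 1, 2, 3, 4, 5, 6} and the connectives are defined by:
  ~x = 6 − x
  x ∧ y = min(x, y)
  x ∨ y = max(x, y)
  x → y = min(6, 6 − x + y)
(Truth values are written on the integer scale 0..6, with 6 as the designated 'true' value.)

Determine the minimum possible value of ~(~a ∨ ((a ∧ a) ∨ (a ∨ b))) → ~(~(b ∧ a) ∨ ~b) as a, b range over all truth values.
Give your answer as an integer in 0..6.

3

Take a = 3, b = 0:
~a = ~3 = 3
a ∧ a = 3 ∧ 3 = 3
a ∨ b = 3 ∨ 0 = 3
(a ∧ a) ∨ (a ∨ b) = 3 ∨ 3 = 3
~a ∨ ((a ∧ a) ∨ (a ∨ b)) = 3 ∨ 3 = 3
~(~a ∨ ((a ∧ a) ∨ (a ∨ b))) = ~3 = 3
b ∧ a = 0 ∧ 3 = 0
~(b ∧ a) = ~0 = 6
~b = ~0 = 6
~(b ∧ a) ∨ ~b = 6 ∨ 6 = 6
~(~(b ∧ a) ∨ ~b) = ~6 = 0
~(~a ∨ ((a ∧ a) ∨ (a ∨ b))) → ~(~(b ∧ a) ∨ ~b) = 3 → 0 = 3
No assignment yields a value below 3, so this is the minimum.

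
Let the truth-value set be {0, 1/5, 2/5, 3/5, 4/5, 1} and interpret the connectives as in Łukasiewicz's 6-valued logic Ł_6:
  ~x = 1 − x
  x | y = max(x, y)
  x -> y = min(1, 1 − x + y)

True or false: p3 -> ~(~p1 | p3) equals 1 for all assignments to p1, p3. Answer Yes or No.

No

Counterexample: take p1 = 0, p3 = 1/5.
~p1 = ~0 = 1
~p1 | p3 = 1 | 1/5 = 1
~(~p1 | p3) = ~1 = 0
p3 -> ~(~p1 | p3) = 1/5 -> 0 = 4/5
This gives 4/5 ≠ 1.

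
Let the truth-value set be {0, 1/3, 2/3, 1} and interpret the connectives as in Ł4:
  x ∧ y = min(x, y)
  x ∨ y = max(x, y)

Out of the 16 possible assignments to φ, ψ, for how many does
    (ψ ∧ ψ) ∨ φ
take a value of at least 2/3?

φ = 0, ψ = 0 ↦ 0  <
φ = 0, ψ = 1/3 ↦ 1/3  <
φ = 0, ψ = 2/3 ↦ 2/3  ≥
φ = 0, ψ = 1 ↦ 1  ≥
φ = 1/3, ψ = 0 ↦ 1/3  <
φ = 1/3, ψ = 1/3 ↦ 1/3  <
φ = 1/3, ψ = 2/3 ↦ 2/3  ≥
φ = 1/3, ψ = 1 ↦ 1  ≥
φ = 2/3, ψ = 0 ↦ 2/3  ≥
φ = 2/3, ψ = 1/3 ↦ 2/3  ≥
φ = 2/3, ψ = 2/3 ↦ 2/3  ≥
φ = 2/3, ψ = 1 ↦ 1  ≥
φ = 1, ψ = 0 ↦ 1  ≥
φ = 1, ψ = 1/3 ↦ 1  ≥
φ = 1, ψ = 2/3 ↦ 1  ≥
φ = 1, ψ = 1 ↦ 1  ≥
So 12 of the 16 assignments meet the threshold.

12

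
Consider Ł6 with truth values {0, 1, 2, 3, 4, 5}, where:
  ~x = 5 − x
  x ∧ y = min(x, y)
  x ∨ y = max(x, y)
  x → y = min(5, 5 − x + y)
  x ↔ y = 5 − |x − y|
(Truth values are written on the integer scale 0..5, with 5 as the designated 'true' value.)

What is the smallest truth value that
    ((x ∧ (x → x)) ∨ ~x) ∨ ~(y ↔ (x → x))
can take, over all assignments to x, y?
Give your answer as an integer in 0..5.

3

Take x = 2, y = 2:
x → x = 2 → 2 = 5
x ∧ (x → x) = 2 ∧ 5 = 2
~x = ~2 = 3
(x ∧ (x → x)) ∨ ~x = 2 ∨ 3 = 3
x → x = 2 → 2 = 5
y ↔ (x → x) = 2 ↔ 5 = 2
~(y ↔ (x → x)) = ~2 = 3
((x ∧ (x → x)) ∨ ~x) ∨ ~(y ↔ (x → x)) = 3 ∨ 3 = 3
No assignment yields a value below 3, so this is the minimum.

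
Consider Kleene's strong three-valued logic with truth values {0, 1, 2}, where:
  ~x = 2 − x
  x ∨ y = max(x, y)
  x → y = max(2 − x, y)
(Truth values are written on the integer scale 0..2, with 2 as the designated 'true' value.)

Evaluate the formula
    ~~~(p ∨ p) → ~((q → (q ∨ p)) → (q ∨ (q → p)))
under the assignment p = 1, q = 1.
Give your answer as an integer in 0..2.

p ∨ p = 1 ∨ 1 = 1
~(p ∨ p) = ~1 = 1
~~(p ∨ p) = ~1 = 1
~~~(p ∨ p) = ~1 = 1
q ∨ p = 1 ∨ 1 = 1
q → (q ∨ p) = 1 → 1 = 1
q → p = 1 → 1 = 1
q ∨ (q → p) = 1 ∨ 1 = 1
(q → (q ∨ p)) → (q ∨ (q → p)) = 1 → 1 = 1
~((q → (q ∨ p)) → (q ∨ (q → p))) = ~1 = 1
~~~(p ∨ p) → ~((q → (q ∨ p)) → (q ∨ (q → p))) = 1 → 1 = 1

1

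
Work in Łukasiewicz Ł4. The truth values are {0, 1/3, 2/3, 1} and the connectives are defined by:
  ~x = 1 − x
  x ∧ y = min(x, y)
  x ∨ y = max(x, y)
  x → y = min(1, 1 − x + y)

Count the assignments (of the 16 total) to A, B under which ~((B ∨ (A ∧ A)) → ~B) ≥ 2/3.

5

A = 0, B = 0 ↦ 0  <
A = 0, B = 1/3 ↦ 0  <
A = 0, B = 2/3 ↦ 1/3  <
A = 0, B = 1 ↦ 1  ≥
A = 1/3, B = 0 ↦ 0  <
A = 1/3, B = 1/3 ↦ 0  <
A = 1/3, B = 2/3 ↦ 1/3  <
A = 1/3, B = 1 ↦ 1  ≥
A = 2/3, B = 0 ↦ 0  <
A = 2/3, B = 1/3 ↦ 0  <
A = 2/3, B = 2/3 ↦ 1/3  <
A = 2/3, B = 1 ↦ 1  ≥
A = 1, B = 0 ↦ 0  <
A = 1, B = 1/3 ↦ 1/3  <
A = 1, B = 2/3 ↦ 2/3  ≥
A = 1, B = 1 ↦ 1  ≥
So 5 of the 16 assignments meet the threshold.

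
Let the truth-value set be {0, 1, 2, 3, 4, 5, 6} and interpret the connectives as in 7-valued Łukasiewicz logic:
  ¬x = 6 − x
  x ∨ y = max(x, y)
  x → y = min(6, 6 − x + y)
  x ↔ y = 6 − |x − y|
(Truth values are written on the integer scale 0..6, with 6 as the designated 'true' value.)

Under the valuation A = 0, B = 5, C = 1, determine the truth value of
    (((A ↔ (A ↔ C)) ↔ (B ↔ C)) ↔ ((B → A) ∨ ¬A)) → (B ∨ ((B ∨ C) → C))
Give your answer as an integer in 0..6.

A ↔ C = 0 ↔ 1 = 5
A ↔ (A ↔ C) = 0 ↔ 5 = 1
B ↔ C = 5 ↔ 1 = 2
(A ↔ (A ↔ C)) ↔ (B ↔ C) = 1 ↔ 2 = 5
B → A = 5 → 0 = 1
¬A = ¬0 = 6
(B → A) ∨ ¬A = 1 ∨ 6 = 6
((A ↔ (A ↔ C)) ↔ (B ↔ C)) ↔ ((B → A) ∨ ¬A) = 5 ↔ 6 = 5
B ∨ C = 5 ∨ 1 = 5
(B ∨ C) → C = 5 → 1 = 2
B ∨ ((B ∨ C) → C) = 5 ∨ 2 = 5
(((A ↔ (A ↔ C)) ↔ (B ↔ C)) ↔ ((B → A) ∨ ¬A)) → (B ∨ ((B ∨ C) → C)) = 5 → 5 = 6

6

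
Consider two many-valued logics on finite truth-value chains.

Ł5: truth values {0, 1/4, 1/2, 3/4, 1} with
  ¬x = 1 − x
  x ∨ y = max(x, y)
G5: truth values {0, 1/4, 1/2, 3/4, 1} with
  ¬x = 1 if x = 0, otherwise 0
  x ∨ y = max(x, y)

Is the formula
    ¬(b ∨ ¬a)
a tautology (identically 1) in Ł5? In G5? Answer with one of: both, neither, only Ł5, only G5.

neither

In Ł5: at a = 0, b = 0 the value is 0 — not a tautology.
In G5: at a = 0, b = 0 the value is 0 — not a tautology.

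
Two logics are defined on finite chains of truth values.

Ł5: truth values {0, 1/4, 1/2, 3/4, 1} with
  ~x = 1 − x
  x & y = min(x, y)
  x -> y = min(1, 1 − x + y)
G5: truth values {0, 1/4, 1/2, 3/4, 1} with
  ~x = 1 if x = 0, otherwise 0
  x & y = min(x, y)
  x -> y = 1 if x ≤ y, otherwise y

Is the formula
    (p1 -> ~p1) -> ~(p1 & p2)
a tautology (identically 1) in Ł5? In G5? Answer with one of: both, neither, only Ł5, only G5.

only G5

In Ł5: at p1 = 1/4, p2 = 1/4 the value is 3/4 — not a tautology.
In G5: every assignment gives 1 — tautology.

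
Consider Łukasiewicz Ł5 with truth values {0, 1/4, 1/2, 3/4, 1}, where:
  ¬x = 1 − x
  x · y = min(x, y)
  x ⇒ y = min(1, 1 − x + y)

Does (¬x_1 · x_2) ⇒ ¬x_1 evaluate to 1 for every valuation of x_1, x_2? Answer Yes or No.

Yes

At x_1 = 3/4, x_2 = 1, for instance:
¬x_1 = ¬3/4 = 1/4
¬x_1 · x_2 = 1/4 · 1 = 1/4
(¬x_1 · x_2) ⇒ ¬x_1 = 1/4 ⇒ 1/4 = 1
and checking the remaining 24 assignments likewise gives ≥ 1 in every case.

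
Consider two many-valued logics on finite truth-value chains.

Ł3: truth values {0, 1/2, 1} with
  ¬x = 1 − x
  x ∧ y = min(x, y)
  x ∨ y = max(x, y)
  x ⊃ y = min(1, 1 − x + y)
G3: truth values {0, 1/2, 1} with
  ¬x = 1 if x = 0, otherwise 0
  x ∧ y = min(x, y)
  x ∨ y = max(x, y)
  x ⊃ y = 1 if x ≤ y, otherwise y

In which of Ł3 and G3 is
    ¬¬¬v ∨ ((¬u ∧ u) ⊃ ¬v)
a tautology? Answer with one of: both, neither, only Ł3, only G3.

only G3

In Ł3: at u = 1/2, v = 1 the value is 1/2 — not a tautology.
In G3: every assignment gives 1 — tautology.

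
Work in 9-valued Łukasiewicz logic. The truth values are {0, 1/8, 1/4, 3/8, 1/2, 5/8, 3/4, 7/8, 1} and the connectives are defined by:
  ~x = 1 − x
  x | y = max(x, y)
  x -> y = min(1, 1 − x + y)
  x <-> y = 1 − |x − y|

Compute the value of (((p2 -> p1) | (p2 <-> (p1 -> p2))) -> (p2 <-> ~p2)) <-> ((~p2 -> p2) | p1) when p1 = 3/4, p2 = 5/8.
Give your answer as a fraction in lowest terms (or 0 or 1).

3/4

p2 -> p1 = 5/8 -> 3/4 = 1
p1 -> p2 = 3/4 -> 5/8 = 7/8
p2 <-> (p1 -> p2) = 5/8 <-> 7/8 = 3/4
(p2 -> p1) | (p2 <-> (p1 -> p2)) = 1 | 3/4 = 1
~p2 = ~5/8 = 3/8
p2 <-> ~p2 = 5/8 <-> 3/8 = 3/4
((p2 -> p1) | (p2 <-> (p1 -> p2))) -> (p2 <-> ~p2) = 1 -> 3/4 = 3/4
~p2 = ~5/8 = 3/8
~p2 -> p2 = 3/8 -> 5/8 = 1
(~p2 -> p2) | p1 = 1 | 3/4 = 1
(((p2 -> p1) | (p2 <-> (p1 -> p2))) -> (p2 <-> ~p2)) <-> ((~p2 -> p2) | p1) = 3/4 <-> 1 = 3/4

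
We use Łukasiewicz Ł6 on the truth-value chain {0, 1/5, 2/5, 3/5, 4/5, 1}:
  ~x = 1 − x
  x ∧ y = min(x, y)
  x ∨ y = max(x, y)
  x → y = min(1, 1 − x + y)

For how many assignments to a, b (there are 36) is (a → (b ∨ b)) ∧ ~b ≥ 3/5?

value 1: 1 assignment (counts)
value 4/5: 4 assignments (counts)
value 3/5: 7 assignments (counts)
value 2/5: 9 assignments
value 1/5: 8 assignments
value 0: 7 assignments
So 12 of the 36 assignments meet the threshold.

12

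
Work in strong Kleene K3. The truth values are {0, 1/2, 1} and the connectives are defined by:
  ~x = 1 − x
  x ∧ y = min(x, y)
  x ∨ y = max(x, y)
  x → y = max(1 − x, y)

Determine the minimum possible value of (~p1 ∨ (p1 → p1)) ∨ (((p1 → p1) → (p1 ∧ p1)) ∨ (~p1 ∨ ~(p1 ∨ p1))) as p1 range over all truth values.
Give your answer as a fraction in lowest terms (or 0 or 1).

1/2

Take p1 = 1/2:
~p1 = ~1/2 = 1/2
p1 → p1 = 1/2 → 1/2 = 1/2
~p1 ∨ (p1 → p1) = 1/2 ∨ 1/2 = 1/2
p1 → p1 = 1/2 → 1/2 = 1/2
p1 ∧ p1 = 1/2 ∧ 1/2 = 1/2
(p1 → p1) → (p1 ∧ p1) = 1/2 → 1/2 = 1/2
~p1 = ~1/2 = 1/2
p1 ∨ p1 = 1/2 ∨ 1/2 = 1/2
~(p1 ∨ p1) = ~1/2 = 1/2
~p1 ∨ ~(p1 ∨ p1) = 1/2 ∨ 1/2 = 1/2
((p1 → p1) → (p1 ∧ p1)) ∨ (~p1 ∨ ~(p1 ∨ p1)) = 1/2 ∨ 1/2 = 1/2
(~p1 ∨ (p1 → p1)) ∨ (((p1 → p1) → (p1 ∧ p1)) ∨ (~p1 ∨ ~(p1 ∨ p1))) = 1/2 ∨ 1/2 = 1/2
No assignment yields a value below 1/2, so this is the minimum.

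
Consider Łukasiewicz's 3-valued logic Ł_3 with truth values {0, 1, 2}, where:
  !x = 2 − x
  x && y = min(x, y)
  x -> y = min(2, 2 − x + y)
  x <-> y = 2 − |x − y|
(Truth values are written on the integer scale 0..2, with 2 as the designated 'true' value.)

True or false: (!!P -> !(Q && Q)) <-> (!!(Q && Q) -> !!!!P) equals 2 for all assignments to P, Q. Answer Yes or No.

No

Counterexample: take P = 0, Q = 1.
!P = !0 = 2
!!P = !2 = 0
Q && Q = 1 && 1 = 1
!(Q && Q) = !1 = 1
!!P -> !(Q && Q) = 0 -> 1 = 2
Q && Q = 1 && 1 = 1
!(Q && Q) = !1 = 1
!!(Q && Q) = !1 = 1
!P = !0 = 2
!!P = !2 = 0
!!!P = !0 = 2
!!!!P = !2 = 0
!!(Q && Q) -> !!!!P = 1 -> 0 = 1
(!!P -> !(Q && Q)) <-> (!!(Q && Q) -> !!!!P) = 2 <-> 1 = 1
This gives 1 ≠ 2.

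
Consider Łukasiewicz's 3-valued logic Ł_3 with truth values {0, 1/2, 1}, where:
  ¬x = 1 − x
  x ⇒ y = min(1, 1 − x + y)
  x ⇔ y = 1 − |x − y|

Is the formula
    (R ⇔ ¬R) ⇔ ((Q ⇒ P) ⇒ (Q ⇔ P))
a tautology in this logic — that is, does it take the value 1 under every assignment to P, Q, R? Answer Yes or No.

Counterexample: take P = 0, Q = 0, R = 0.
¬R = ¬0 = 1
R ⇔ ¬R = 0 ⇔ 1 = 0
Q ⇒ P = 0 ⇒ 0 = 1
Q ⇔ P = 0 ⇔ 0 = 1
(Q ⇒ P) ⇒ (Q ⇔ P) = 1 ⇒ 1 = 1
(R ⇔ ¬R) ⇔ ((Q ⇒ P) ⇒ (Q ⇔ P)) = 0 ⇔ 1 = 0
This gives 0 ≠ 1.

No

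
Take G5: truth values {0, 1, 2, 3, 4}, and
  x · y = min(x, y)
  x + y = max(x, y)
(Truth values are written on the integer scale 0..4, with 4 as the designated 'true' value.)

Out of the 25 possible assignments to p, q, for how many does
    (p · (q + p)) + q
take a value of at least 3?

16

value 4: 9 assignments (counts)
value 3: 7 assignments (counts)
value 2: 5 assignments
value 1: 3 assignments
value 0: 1 assignment
So 16 of the 25 assignments meet the threshold.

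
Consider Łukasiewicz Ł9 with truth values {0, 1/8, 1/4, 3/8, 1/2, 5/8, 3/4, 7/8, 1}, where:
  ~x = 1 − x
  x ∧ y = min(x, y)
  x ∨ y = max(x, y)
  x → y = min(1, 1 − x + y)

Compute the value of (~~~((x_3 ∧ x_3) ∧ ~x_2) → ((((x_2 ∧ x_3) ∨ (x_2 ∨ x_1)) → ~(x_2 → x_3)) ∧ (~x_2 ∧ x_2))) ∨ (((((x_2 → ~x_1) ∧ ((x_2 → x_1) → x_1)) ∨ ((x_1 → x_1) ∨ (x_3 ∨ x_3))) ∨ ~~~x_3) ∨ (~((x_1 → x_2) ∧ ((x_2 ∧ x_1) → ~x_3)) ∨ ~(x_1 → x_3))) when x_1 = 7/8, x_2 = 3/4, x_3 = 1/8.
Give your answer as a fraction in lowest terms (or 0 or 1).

1

x_3 ∧ x_3 = 1/8 ∧ 1/8 = 1/8
~x_2 = ~3/4 = 1/4
(x_3 ∧ x_3) ∧ ~x_2 = 1/8 ∧ 1/4 = 1/8
~((x_3 ∧ x_3) ∧ ~x_2) = ~1/8 = 7/8
~~((x_3 ∧ x_3) ∧ ~x_2) = ~7/8 = 1/8
~~~((x_3 ∧ x_3) ∧ ~x_2) = ~1/8 = 7/8
x_2 ∧ x_3 = 3/4 ∧ 1/8 = 1/8
x_2 ∨ x_1 = 3/4 ∨ 7/8 = 7/8
(x_2 ∧ x_3) ∨ (x_2 ∨ x_1) = 1/8 ∨ 7/8 = 7/8
x_2 → x_3 = 3/4 → 1/8 = 3/8
~(x_2 → x_3) = ~3/8 = 5/8
((x_2 ∧ x_3) ∨ (x_2 ∨ x_1)) → ~(x_2 → x_3) = 7/8 → 5/8 = 3/4
~x_2 = ~3/4 = 1/4
~x_2 ∧ x_2 = 1/4 ∧ 3/4 = 1/4
(((x_2 ∧ x_3) ∨ (x_2 ∨ x_1)) → ~(x_2 → x_3)) ∧ (~x_2 ∧ x_2) = 3/4 ∧ 1/4 = 1/4
~~~((x_3 ∧ x_3) ∧ ~x_2) → ((((x_2 ∧ x_3) ∨ (x_2 ∨ x_1)) → ~(x_2 → x_3)) ∧ (~x_2 ∧ x_2)) = 7/8 → 1/4 = 3/8
~x_1 = ~7/8 = 1/8
x_2 → ~x_1 = 3/4 → 1/8 = 3/8
x_2 → x_1 = 3/4 → 7/8 = 1
(x_2 → x_1) → x_1 = 1 → 7/8 = 7/8
(x_2 → ~x_1) ∧ ((x_2 → x_1) → x_1) = 3/8 ∧ 7/8 = 3/8
x_1 → x_1 = 7/8 → 7/8 = 1
x_3 ∨ x_3 = 1/8 ∨ 1/8 = 1/8
(x_1 → x_1) ∨ (x_3 ∨ x_3) = 1 ∨ 1/8 = 1
((x_2 → ~x_1) ∧ ((x_2 → x_1) → x_1)) ∨ ((x_1 → x_1) ∨ (x_3 ∨ x_3)) = 3/8 ∨ 1 = 1
~x_3 = ~1/8 = 7/8
~~x_3 = ~7/8 = 1/8
~~~x_3 = ~1/8 = 7/8
(((x_2 → ~x_1) ∧ ((x_2 → x_1) → x_1)) ∨ ((x_1 → x_1) ∨ (x_3 ∨ x_3))) ∨ ~~~x_3 = 1 ∨ 7/8 = 1
x_1 → x_2 = 7/8 → 3/4 = 7/8
x_2 ∧ x_1 = 3/4 ∧ 7/8 = 3/4
~x_3 = ~1/8 = 7/8
(x_2 ∧ x_1) → ~x_3 = 3/4 → 7/8 = 1
(x_1 → x_2) ∧ ((x_2 ∧ x_1) → ~x_3) = 7/8 ∧ 1 = 7/8
~((x_1 → x_2) ∧ ((x_2 ∧ x_1) → ~x_3)) = ~7/8 = 1/8
x_1 → x_3 = 7/8 → 1/8 = 1/4
~(x_1 → x_3) = ~1/4 = 3/4
~((x_1 → x_2) ∧ ((x_2 ∧ x_1) → ~x_3)) ∨ ~(x_1 → x_3) = 1/8 ∨ 3/4 = 3/4
((((x_2 → ~x_1) ∧ ((x_2 → x_1) → x_1)) ∨ ((x_1 → x_1) ∨ (x_3 ∨ x_3))) ∨ ~~~x_3) ∨ (~((x_1 → x_2) ∧ ((x_2 ∧ x_1) → ~x_3)) ∨ ~(x_1 → x_3)) = 1 ∨ 3/4 = 1
(~~~((x_3 ∧ x_3) ∧ ~x_2) → ((((x_2 ∧ x_3) ∨ (x_2 ∨ x_1)) → ~(x_2 → x_3)) ∧ (~x_2 ∧ x_2))) ∨ (((((x_2 → ~x_1) ∧ ((x_2 → x_1) → x_1)) ∨ ((x_1 → x_1) ∨ (x_3 ∨ x_3))) ∨ ~~~x_3) ∨ (~((x_1 → x_2) ∧ ((x_2 ∧ x_1) → ~x_3)) ∨ ~(x_1 → x_3))) = 3/8 ∨ 1 = 1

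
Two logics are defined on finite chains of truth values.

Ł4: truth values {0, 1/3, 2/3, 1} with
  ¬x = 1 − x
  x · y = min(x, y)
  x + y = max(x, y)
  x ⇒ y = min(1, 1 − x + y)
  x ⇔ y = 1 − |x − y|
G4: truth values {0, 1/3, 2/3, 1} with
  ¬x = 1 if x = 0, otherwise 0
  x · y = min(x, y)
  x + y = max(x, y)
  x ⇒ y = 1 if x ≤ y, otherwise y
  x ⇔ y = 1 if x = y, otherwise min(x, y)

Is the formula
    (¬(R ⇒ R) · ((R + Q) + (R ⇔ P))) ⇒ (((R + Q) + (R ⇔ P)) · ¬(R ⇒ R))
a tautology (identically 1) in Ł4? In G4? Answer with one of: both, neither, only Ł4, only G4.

both

In Ł4: every assignment gives 1 — tautology.
In G4: every assignment gives 1 — tautology.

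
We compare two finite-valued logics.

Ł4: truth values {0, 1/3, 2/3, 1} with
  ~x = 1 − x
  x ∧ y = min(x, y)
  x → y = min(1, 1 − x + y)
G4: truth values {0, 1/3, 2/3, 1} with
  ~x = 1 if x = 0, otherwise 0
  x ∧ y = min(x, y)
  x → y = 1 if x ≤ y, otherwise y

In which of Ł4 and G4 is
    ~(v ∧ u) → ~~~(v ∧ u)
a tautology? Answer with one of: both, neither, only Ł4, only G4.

both

In Ł4: every assignment gives 1 — tautology.
In G4: every assignment gives 1 — tautology.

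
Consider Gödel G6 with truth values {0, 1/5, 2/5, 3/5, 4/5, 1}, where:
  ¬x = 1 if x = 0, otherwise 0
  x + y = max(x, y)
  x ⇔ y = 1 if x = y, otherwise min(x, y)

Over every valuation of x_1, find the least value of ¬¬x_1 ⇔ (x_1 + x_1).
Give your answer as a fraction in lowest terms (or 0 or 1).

1/5

Take x_1 = 1/5:
¬x_1 = ¬1/5 = 0
¬¬x_1 = ¬0 = 1
x_1 + x_1 = 1/5 + 1/5 = 1/5
¬¬x_1 ⇔ (x_1 + x_1) = 1 ⇔ 1/5 = 1/5
No assignment yields a value below 1/5, so this is the minimum.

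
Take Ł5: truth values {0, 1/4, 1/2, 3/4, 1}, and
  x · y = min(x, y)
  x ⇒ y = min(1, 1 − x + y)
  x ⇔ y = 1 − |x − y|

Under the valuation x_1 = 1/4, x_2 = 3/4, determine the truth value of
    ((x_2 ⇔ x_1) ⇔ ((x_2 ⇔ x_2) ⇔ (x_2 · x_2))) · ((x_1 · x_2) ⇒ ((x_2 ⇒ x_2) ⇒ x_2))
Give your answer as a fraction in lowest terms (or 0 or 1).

3/4

x_2 ⇔ x_1 = 3/4 ⇔ 1/4 = 1/2
x_2 ⇔ x_2 = 3/4 ⇔ 3/4 = 1
x_2 · x_2 = 3/4 · 3/4 = 3/4
(x_2 ⇔ x_2) ⇔ (x_2 · x_2) = 1 ⇔ 3/4 = 3/4
(x_2 ⇔ x_1) ⇔ ((x_2 ⇔ x_2) ⇔ (x_2 · x_2)) = 1/2 ⇔ 3/4 = 3/4
x_1 · x_2 = 1/4 · 3/4 = 1/4
x_2 ⇒ x_2 = 3/4 ⇒ 3/4 = 1
(x_2 ⇒ x_2) ⇒ x_2 = 1 ⇒ 3/4 = 3/4
(x_1 · x_2) ⇒ ((x_2 ⇒ x_2) ⇒ x_2) = 1/4 ⇒ 3/4 = 1
((x_2 ⇔ x_1) ⇔ ((x_2 ⇔ x_2) ⇔ (x_2 · x_2))) · ((x_1 · x_2) ⇒ ((x_2 ⇒ x_2) ⇒ x_2)) = 3/4 · 1 = 3/4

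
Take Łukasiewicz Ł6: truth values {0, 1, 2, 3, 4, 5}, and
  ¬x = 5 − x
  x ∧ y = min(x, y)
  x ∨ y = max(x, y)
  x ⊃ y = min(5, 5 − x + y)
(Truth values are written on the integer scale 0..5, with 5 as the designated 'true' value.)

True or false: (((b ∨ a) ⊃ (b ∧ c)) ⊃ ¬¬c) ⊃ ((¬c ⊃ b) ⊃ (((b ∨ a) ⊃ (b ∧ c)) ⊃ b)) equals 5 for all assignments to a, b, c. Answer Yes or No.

No

Counterexample: take a = 0, b = 0, c = 3.
b ∨ a = 0 ∨ 0 = 0
b ∧ c = 0 ∧ 3 = 0
(b ∨ a) ⊃ (b ∧ c) = 0 ⊃ 0 = 5
¬c = ¬3 = 2
¬¬c = ¬2 = 3
((b ∨ a) ⊃ (b ∧ c)) ⊃ ¬¬c = 5 ⊃ 3 = 3
¬c = ¬3 = 2
¬c ⊃ b = 2 ⊃ 0 = 3
b ∨ a = 0 ∨ 0 = 0
b ∧ c = 0 ∧ 3 = 0
(b ∨ a) ⊃ (b ∧ c) = 0 ⊃ 0 = 5
((b ∨ a) ⊃ (b ∧ c)) ⊃ b = 5 ⊃ 0 = 0
(¬c ⊃ b) ⊃ (((b ∨ a) ⊃ (b ∧ c)) ⊃ b) = 3 ⊃ 0 = 2
(((b ∨ a) ⊃ (b ∧ c)) ⊃ ¬¬c) ⊃ ((¬c ⊃ b) ⊃ (((b ∨ a) ⊃ (b ∧ c)) ⊃ b)) = 3 ⊃ 2 = 4
This gives 4 ≠ 5.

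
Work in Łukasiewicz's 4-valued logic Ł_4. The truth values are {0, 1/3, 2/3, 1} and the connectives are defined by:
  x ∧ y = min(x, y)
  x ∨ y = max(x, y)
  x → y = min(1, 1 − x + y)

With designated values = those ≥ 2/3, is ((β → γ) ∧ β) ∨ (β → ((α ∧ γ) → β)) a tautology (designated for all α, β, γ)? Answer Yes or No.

At α = 2/3, β = 1, γ = 1/3, for instance:
β → γ = 1 → 1/3 = 1/3
(β → γ) ∧ β = 1/3 ∧ 1 = 1/3
α ∧ γ = 2/3 ∧ 1/3 = 1/3
(α ∧ γ) → β = 1/3 → 1 = 1
β → ((α ∧ γ) → β) = 1 → 1 = 1
((β → γ) ∧ β) ∨ (β → ((α ∧ γ) → β)) = 1/3 ∨ 1 = 1
and checking the remaining 63 assignments likewise gives ≥ 2/3 in every case.

Yes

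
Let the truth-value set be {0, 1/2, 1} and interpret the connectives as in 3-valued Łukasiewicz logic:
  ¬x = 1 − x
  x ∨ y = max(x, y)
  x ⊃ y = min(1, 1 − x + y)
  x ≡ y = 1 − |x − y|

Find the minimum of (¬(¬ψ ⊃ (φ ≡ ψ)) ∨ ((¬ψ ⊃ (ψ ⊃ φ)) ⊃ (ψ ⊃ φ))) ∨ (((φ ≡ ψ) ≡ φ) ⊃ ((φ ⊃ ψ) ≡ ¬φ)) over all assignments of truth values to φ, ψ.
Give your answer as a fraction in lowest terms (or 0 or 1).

1/2

Take φ = 1/2, ψ = 1:
¬ψ = ¬1 = 0
φ ≡ ψ = 1/2 ≡ 1 = 1/2
¬ψ ⊃ (φ ≡ ψ) = 0 ⊃ 1/2 = 1
¬(¬ψ ⊃ (φ ≡ ψ)) = ¬1 = 0
¬ψ = ¬1 = 0
ψ ⊃ φ = 1 ⊃ 1/2 = 1/2
¬ψ ⊃ (ψ ⊃ φ) = 0 ⊃ 1/2 = 1
ψ ⊃ φ = 1 ⊃ 1/2 = 1/2
(¬ψ ⊃ (ψ ⊃ φ)) ⊃ (ψ ⊃ φ) = 1 ⊃ 1/2 = 1/2
¬(¬ψ ⊃ (φ ≡ ψ)) ∨ ((¬ψ ⊃ (ψ ⊃ φ)) ⊃ (ψ ⊃ φ)) = 0 ∨ 1/2 = 1/2
φ ≡ ψ = 1/2 ≡ 1 = 1/2
(φ ≡ ψ) ≡ φ = 1/2 ≡ 1/2 = 1
φ ⊃ ψ = 1/2 ⊃ 1 = 1
¬φ = ¬1/2 = 1/2
(φ ⊃ ψ) ≡ ¬φ = 1 ≡ 1/2 = 1/2
((φ ≡ ψ) ≡ φ) ⊃ ((φ ⊃ ψ) ≡ ¬φ) = 1 ⊃ 1/2 = 1/2
(¬(¬ψ ⊃ (φ ≡ ψ)) ∨ ((¬ψ ⊃ (ψ ⊃ φ)) ⊃ (ψ ⊃ φ))) ∨ (((φ ≡ ψ) ≡ φ) ⊃ ((φ ⊃ ψ) ≡ ¬φ)) = 1/2 ∨ 1/2 = 1/2
No assignment yields a value below 1/2, so this is the minimum.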